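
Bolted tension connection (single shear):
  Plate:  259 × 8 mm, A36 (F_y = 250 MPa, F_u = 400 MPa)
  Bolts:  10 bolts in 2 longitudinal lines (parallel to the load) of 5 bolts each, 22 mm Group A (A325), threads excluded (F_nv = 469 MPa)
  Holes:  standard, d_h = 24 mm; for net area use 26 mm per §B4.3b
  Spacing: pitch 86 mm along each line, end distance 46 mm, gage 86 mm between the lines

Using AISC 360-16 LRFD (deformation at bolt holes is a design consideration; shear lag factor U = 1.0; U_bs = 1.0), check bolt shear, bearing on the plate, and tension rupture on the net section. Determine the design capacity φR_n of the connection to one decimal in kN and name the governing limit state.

Bolt shear: A_b = π(22)²/4 = 380.13 mm². φR_n = 0.75 × 469 × 380.13 × 10 × 1 = 1337.1 kN.
Bearing (8 mm plate, F_u = 400 MPa): end bolts L_c = 46 − 24/2 = 34, R_n = min(1.2×34×8×400, 2.4×22×8×400) = 130.56 kN/bolt; interior L_c = 86 − 24 = 62, R_n = 168.96 kN/bolt. φR_n = 0.75 × (2×130.56 + 8×168.96) = 1209.6 kN.
Tension rupture (net): A_n = (259 − 2×26)×8 = 1656 mm² (U = 1.0, A_e = A_n). φR_n = 0.75 × 400 × 1656 = 496.8 kN.
Governing: min(1337.1, 1209.6, 496.8) = 496.8 kN → net-section rupture.

496.8 kN (net-section rupture governs)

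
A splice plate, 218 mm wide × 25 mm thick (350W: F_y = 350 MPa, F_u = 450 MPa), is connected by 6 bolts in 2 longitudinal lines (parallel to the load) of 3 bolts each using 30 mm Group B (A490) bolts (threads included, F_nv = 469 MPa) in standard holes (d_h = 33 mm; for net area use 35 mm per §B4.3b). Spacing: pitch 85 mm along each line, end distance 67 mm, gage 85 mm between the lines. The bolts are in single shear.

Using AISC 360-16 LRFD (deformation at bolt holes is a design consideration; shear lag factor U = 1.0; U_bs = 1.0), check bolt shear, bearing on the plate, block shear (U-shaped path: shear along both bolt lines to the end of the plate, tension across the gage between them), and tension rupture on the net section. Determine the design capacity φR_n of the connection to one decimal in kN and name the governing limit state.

Bolt shear: A_b = π(30)²/4 = 706.86 mm². φR_n = 0.75 × 469 × 706.86 × 6 × 1 = 1491.8 kN.
Bearing (25 mm plate, F_u = 450 MPa): end bolts L_c = 67 − 33/2 = 50.5, R_n = min(1.2×50.5×25×450, 2.4×30×25×450) = 681.75 kN/bolt; interior L_c = 85 − 33 = 52, R_n = 702 kN/bolt. φR_n = 0.75 × (2×681.75 + 4×702) = 3128.6 kN.
Block shear: shear path 2×[67+2×85] = 2×237 mm, A_gv = 11850, A_nv = 2×(237 − 2.5×35)×25 = 7475 mm²; tension across gage: (85 − 1×35)×25 = 1250 mm². R_n = min(0.6×450×7475, 0.6×350×11850) + 1.0×450×1250 = min(2018.3, 2488.5) + 562.5 = 2580.8 kN. φR_n = 0.75 × 2580.8 = 1935.6 kN.
Tension rupture (net): A_n = (218 − 2×35)×25 = 3700 mm² (U = 1.0, A_e = A_n). φR_n = 0.75 × 450 × 3700 = 1248.8 kN.
Governing: min(1491.8, 3128.6, 1935.6, 1248.8) = 1248.8 kN → net-section rupture.

1248.8 kN (net-section rupture governs)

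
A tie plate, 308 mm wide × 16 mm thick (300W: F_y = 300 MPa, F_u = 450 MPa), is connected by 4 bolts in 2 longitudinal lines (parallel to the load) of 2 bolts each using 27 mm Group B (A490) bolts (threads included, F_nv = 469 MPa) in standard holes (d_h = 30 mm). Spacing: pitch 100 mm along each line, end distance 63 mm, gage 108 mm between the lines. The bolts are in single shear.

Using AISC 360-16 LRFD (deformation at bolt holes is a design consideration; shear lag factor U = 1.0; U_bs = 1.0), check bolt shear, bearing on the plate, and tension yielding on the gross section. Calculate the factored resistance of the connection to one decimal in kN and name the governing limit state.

Bolt shear: A_b = π(27)²/4 = 572.56 mm². φR_n = 0.75 × 469 × 572.56 × 4 × 1 = 805.6 kN.
Bearing (16 mm plate, F_u = 450 MPa): end bolts L_c = 63 − 30/2 = 48, R_n = min(1.2×48×16×450, 2.4×27×16×450) = 414.72 kN/bolt; interior L_c = 100 − 30 = 70, R_n = 466.56 kN/bolt. φR_n = 0.75 × (2×414.72 + 2×466.56) = 1321.9 kN.
Tension yield (gross): A_g = 308×16 = 4928 mm². φR_n = 0.90 × 300 × 4928 = 1330.6 kN.
Governing: min(805.6, 1321.9, 1330.6) = 805.6 kN → bolt shear.

805.6 kN (bolt shear governs)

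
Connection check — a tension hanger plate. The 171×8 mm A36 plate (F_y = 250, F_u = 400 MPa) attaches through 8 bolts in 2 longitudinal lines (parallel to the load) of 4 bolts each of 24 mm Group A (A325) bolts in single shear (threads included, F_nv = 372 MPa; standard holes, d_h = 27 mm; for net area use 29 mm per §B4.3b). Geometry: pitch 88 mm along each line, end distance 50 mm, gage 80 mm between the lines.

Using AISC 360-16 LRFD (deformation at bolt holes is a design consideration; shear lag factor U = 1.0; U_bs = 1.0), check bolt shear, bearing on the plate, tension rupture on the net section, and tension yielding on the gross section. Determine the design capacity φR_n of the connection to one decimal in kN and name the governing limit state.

271.2 kN (net-section rupture governs)

Bolt shear: A_b = π(24)²/4 = 452.39 mm². φR_n = 0.75 × 372 × 452.39 × 8 × 1 = 1009.7 kN.
Bearing (8 mm plate, F_u = 400 MPa): end bolts L_c = 50 − 27/2 = 36.5, R_n = min(1.2×36.5×8×400, 2.4×24×8×400) = 140.16 kN/bolt; interior L_c = 88 − 27 = 61, R_n = 184.32 kN/bolt. φR_n = 0.75 × (2×140.16 + 6×184.32) = 1039.7 kN.
Tension rupture (net): A_n = (171 − 2×29)×8 = 904 mm² (U = 1.0, A_e = A_n). φR_n = 0.75 × 400 × 904 = 271.2 kN.
Tension yield (gross): A_g = 171×8 = 1368 mm². φR_n = 0.90 × 250 × 1368 = 307.8 kN.
Governing: min(1009.7, 1039.7, 271.2, 307.8) = 271.2 kN → net-section rupture.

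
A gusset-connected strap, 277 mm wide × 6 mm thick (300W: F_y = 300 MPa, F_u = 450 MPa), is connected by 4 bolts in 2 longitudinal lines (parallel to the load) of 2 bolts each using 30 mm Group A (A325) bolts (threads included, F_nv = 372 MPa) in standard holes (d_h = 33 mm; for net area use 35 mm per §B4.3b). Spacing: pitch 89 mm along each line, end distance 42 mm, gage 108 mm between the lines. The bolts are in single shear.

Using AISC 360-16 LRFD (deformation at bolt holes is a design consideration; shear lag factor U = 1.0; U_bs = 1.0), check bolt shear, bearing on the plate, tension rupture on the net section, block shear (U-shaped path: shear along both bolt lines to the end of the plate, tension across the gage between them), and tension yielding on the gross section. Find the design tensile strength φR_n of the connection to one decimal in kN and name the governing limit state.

Bolt shear: A_b = π(30)²/4 = 706.86 mm². φR_n = 0.75 × 372 × 706.86 × 4 × 1 = 788.9 kN.
Bearing (6 mm plate, F_u = 450 MPa): end bolts L_c = 42 − 33/2 = 25.5, R_n = min(1.2×25.5×6×450, 2.4×30×6×450) = 82.62 kN/bolt; interior L_c = 89 − 33 = 56, R_n = 181.44 kN/bolt. φR_n = 0.75 × (2×82.62 + 2×181.44) = 396.1 kN.
Tension rupture (net): A_n = (277 − 2×35)×6 = 1242 mm² (U = 1.0, A_e = A_n). φR_n = 0.75 × 450 × 1242 = 419.2 kN.
Block shear: shear path 2×[42+1×89] = 2×131 mm, A_gv = 1572, A_nv = 2×(131 − 1.5×35)×6 = 942 mm²; tension across gage: (108 − 1×35)×6 = 438 mm². R_n = min(0.6×450×942, 0.6×300×1572) + 1.0×450×438 = min(254.34, 282.96) + 197.1 = 451.44 kN. φR_n = 0.75 × 451.44 = 338.6 kN.
Tension yield (gross): A_g = 277×6 = 1662 mm². φR_n = 0.90 × 300 × 1662 = 448.7 kN.
Governing: min(788.9, 396.1, 419.2, 338.6, 448.7) = 338.6 kN → block shear.

338.6 kN (block shear governs)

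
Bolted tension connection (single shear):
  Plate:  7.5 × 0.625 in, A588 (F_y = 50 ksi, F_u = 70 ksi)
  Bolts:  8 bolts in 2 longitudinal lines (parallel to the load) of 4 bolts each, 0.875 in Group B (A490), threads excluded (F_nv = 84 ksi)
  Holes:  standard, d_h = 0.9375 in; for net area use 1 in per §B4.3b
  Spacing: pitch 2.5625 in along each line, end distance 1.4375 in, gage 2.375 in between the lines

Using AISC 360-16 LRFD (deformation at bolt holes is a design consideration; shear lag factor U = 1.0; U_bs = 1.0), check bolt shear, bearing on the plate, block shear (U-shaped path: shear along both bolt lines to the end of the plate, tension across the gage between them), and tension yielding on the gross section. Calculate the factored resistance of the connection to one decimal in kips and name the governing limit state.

210.9 kips (gross-section yield governs)

Bolt shear: A_b = π(0.875)²/4 = 0.60132 in². φR_n = 0.75 × 84 × 0.60132 × 8 × 1 = 303.1 kips.
Bearing (0.625 in plate, F_u = 70 ksi): end bolts L_c = 1.4375 − 0.9375/2 = 0.96875, R_n = min(1.2×0.96875×0.625×70, 2.4×0.875×0.625×70) = 50.859 kips/bolt; interior L_c = 2.5625 − 0.9375 = 1.625, R_n = 85.313 kips/bolt. φR_n = 0.75 × (2×50.859 + 6×85.313) = 460.2 kips.
Block shear: shear path 2×[1.4375+3×2.5625] = 2×9.125 in, A_gv = 11.406, A_nv = 2×(9.125 − 3.5×1)×0.625 = 7.0313 in²; tension across gage: (2.375 − 1×1)×0.625 = 0.85938 in². R_n = min(0.6×70×7.0313, 0.6×50×11.406) + 1.0×70×0.85938 = min(295.31, 342.18) + 60.157 = 355.47 kips. φR_n = 0.75 × 355.47 = 266.6 kips.
Tension yield (gross): A_g = 7.5×0.625 = 4.6875 in². φR_n = 0.90 × 50 × 4.6875 = 210.9 kips.
Governing: min(303.1, 460.2, 266.6, 210.9) = 210.9 kips → gross-section yield.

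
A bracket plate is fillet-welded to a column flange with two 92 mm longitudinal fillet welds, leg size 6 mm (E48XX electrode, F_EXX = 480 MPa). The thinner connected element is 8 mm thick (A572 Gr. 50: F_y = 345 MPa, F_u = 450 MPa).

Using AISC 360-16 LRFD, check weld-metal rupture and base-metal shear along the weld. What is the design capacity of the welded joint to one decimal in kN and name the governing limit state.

168.6 kN (weld metal governs)

Weld metal: throat = 0.707×6 = 4.242 mm, L = 2×92 = 184 mm. φR_n = 0.75 × 0.6 × 480 × 4.242 × 184 = 168.6 kN.
Base metal shear (8 mm plate): yield φR_n = 1.0×0.6×345×8×184 = 304.7 kN; rupture φR_n = 0.75×0.6×450×8×184 = 298.1 kN; take 298.1 kN (rupture).
Governing: min(168.6, 298.1) = 168.6 kN → weld metal.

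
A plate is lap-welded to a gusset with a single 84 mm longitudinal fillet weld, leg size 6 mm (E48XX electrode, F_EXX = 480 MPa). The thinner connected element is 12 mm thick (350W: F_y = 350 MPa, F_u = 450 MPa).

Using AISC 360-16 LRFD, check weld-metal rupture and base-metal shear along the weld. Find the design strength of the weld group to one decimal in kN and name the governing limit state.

77.0 kN (weld metal governs)

Weld metal: throat = 0.707×6 = 4.242 mm, L = 84 mm. φR_n = 0.75 × 0.6 × 480 × 4.242 × 84 = 77.0 kN.
Base metal shear (12 mm plate): yield φR_n = 1.0×0.6×350×12×84 = 211.7 kN; rupture φR_n = 0.75×0.6×450×12×84 = 204.1 kN; take 204.1 kN (rupture).
Governing: min(77.0, 204.1) = 77.0 kN → weld metal.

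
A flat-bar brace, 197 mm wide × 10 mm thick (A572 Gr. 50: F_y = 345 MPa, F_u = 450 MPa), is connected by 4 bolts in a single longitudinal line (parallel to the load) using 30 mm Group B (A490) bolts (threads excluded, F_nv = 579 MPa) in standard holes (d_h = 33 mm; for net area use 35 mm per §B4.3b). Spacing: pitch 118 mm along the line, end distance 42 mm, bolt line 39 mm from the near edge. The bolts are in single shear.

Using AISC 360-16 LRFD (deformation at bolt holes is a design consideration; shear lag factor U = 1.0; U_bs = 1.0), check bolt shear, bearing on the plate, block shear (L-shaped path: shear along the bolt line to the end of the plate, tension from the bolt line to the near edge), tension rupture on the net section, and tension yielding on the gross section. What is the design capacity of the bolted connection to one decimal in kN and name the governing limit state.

Bolt shear: A_b = π(30)²/4 = 706.86 mm². φR_n = 0.75 × 579 × 706.86 × 4 × 1 = 1227.8 kN.
Bearing (10 mm plate, F_u = 450 MPa): end bolts L_c = 42 − 33/2 = 25.5, R_n = min(1.2×25.5×10×450, 2.4×30×10×450) = 137.7 kN/bolt; interior L_c = 118 − 33 = 85, R_n = 324 kN/bolt. φR_n = 0.75 × (1×137.7 + 3×324) = 832.3 kN.
Block shear: shear path 1×[42+3×118] = 1×396 mm, A_gv = 3960, A_nv = 1×(396 − 3.5×35)×10 = 2735 mm²; tension to near edge: (39 − 0.5×35)×10 = 215 mm². R_n = min(0.6×450×2735, 0.6×345×3960) + 1.0×450×215 = min(738.45, 819.72) + 96.75 = 835.2 kN. φR_n = 0.75 × 835.2 = 626.4 kN.
Tension rupture (net): A_n = (197 − 1×35)×10 = 1620 mm² (U = 1.0, A_e = A_n). φR_n = 0.75 × 450 × 1620 = 546.8 kN.
Tension yield (gross): A_g = 197×10 = 1970 mm². φR_n = 0.90 × 345 × 1970 = 611.7 kN.
Governing: min(1227.8, 832.3, 626.4, 546.8, 611.7) = 546.8 kN → net-section rupture.

546.8 kN (net-section rupture governs)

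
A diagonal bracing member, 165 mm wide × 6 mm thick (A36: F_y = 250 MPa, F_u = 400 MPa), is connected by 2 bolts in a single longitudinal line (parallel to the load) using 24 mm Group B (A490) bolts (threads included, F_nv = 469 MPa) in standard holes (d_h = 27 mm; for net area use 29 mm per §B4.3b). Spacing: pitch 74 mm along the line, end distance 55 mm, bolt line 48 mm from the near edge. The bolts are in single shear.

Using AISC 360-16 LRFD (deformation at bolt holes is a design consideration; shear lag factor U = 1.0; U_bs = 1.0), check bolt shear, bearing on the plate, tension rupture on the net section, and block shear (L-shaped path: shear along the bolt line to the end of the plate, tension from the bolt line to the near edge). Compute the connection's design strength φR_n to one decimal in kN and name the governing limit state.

147.4 kN (block shear governs)

Bolt shear: A_b = π(24)²/4 = 452.39 mm². φR_n = 0.75 × 469 × 452.39 × 2 × 1 = 318.3 kN.
Bearing (6 mm plate, F_u = 400 MPa): end bolts L_c = 55 − 27/2 = 41.5, R_n = min(1.2×41.5×6×400, 2.4×24×6×400) = 119.52 kN/bolt; interior L_c = 74 − 27 = 47, R_n = 135.36 kN/bolt. φR_n = 0.75 × (1×119.52 + 1×135.36) = 191.2 kN.
Tension rupture (net): A_n = (165 − 1×29)×6 = 816 mm² (U = 1.0, A_e = A_n). φR_n = 0.75 × 400 × 816 = 244.8 kN.
Block shear: shear path 1×[55+1×74] = 1×129 mm, A_gv = 774, A_nv = 1×(129 − 1.5×29)×6 = 513 mm²; tension to near edge: (48 − 0.5×29)×6 = 201 mm². R_n = min(0.6×400×513, 0.6×250×774) + 1.0×400×201 = min(123.12, 116.1) + 80.4 = 196.5 kN. φR_n = 0.75 × 196.5 = 147.4 kN.
Governing: min(318.3, 191.2, 244.8, 147.4) = 147.4 kN → block shear.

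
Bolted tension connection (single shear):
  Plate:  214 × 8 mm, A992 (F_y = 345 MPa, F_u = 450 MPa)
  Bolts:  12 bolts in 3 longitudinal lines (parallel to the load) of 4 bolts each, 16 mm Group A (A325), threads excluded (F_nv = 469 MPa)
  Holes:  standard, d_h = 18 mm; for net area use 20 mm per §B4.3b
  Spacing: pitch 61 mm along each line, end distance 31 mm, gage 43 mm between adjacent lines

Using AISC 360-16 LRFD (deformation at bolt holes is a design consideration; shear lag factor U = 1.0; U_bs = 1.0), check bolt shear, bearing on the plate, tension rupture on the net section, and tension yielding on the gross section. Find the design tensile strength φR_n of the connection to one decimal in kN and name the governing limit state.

Bolt shear: A_b = π(16)²/4 = 201.06 mm². φR_n = 0.75 × 469 × 201.06 × 12 × 1 = 848.7 kN.
Bearing (8 mm plate, F_u = 450 MPa): end bolts L_c = 31 − 18/2 = 22, R_n = min(1.2×22×8×450, 2.4×16×8×450) = 95.04 kN/bolt; interior L_c = 61 − 18 = 43, R_n = 138.24 kN/bolt. φR_n = 0.75 × (3×95.04 + 9×138.24) = 1147.0 kN.
Tension rupture (net): A_n = (214 − 3×20)×8 = 1232 mm² (U = 1.0, A_e = A_n). φR_n = 0.75 × 450 × 1232 = 415.8 kN.
Tension yield (gross): A_g = 214×8 = 1712 mm². φR_n = 0.90 × 345 × 1712 = 531.6 kN.
Governing: min(848.7, 1147.0, 415.8, 531.6) = 415.8 kN → net-section rupture.

415.8 kN (net-section rupture governs)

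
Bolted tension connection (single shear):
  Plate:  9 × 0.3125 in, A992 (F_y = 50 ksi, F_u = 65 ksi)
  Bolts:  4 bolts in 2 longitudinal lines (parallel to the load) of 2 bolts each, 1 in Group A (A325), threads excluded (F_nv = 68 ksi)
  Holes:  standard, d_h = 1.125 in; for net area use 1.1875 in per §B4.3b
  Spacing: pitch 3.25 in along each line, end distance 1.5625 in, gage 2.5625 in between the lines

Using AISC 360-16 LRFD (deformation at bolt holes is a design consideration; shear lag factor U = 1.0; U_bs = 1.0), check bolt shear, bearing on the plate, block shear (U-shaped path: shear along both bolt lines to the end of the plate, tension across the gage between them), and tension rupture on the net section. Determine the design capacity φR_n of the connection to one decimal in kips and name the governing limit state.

Bolt shear: A_b = π(1)²/4 = 0.7854 in². φR_n = 0.75 × 68 × 0.7854 × 4 × 1 = 160.2 kips.
Bearing (0.3125 in plate, F_u = 65 ksi): end bolts L_c = 1.5625 − 1.125/2 = 1, R_n = min(1.2×1×0.3125×65, 2.4×1×0.3125×65) = 24.375 kips/bolt; interior L_c = 3.25 − 1.125 = 2.125, R_n = 48.75 kips/bolt. φR_n = 0.75 × (2×24.375 + 2×48.75) = 109.7 kips.
Block shear: shear path 2×[1.5625+1×3.25] = 2×4.8125 in, A_gv = 3.0078, A_nv = 2×(4.8125 − 1.5×1.1875)×0.3125 = 1.8945 in²; tension across gage: (2.5625 − 1×1.1875)×0.3125 = 0.42969 in². R_n = min(0.6×65×1.8945, 0.6×50×3.0078) + 1.0×65×0.42969 = min(73.886, 90.234) + 27.93 = 101.82 kips. φR_n = 0.75 × 101.82 = 76.4 kips.
Tension rupture (net): A_n = (9 − 2×1.1875)×0.3125 = 2.0703 in² (U = 1.0, A_e = A_n). φR_n = 0.75 × 65 × 2.0703 = 100.9 kips.
Governing: min(160.2, 109.7, 76.4, 100.9) = 76.4 kips → block shear.

76.4 kips (block shear governs)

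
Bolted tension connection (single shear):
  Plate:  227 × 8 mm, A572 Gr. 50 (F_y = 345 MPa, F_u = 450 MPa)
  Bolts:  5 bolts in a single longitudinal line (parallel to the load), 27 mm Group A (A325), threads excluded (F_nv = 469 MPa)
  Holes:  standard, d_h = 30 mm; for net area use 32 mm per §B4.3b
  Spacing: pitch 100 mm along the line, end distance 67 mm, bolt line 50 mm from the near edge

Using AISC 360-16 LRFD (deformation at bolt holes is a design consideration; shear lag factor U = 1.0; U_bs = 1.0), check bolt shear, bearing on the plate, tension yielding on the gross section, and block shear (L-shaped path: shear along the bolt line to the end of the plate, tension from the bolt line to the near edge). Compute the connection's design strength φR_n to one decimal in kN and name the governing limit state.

Bolt shear: A_b = π(27)²/4 = 572.56 mm². φR_n = 0.75 × 469 × 572.56 × 5 × 1 = 1007.0 kN.
Bearing (8 mm plate, F_u = 450 MPa): end bolts L_c = 67 − 30/2 = 52, R_n = min(1.2×52×8×450, 2.4×27×8×450) = 224.64 kN/bolt; interior L_c = 100 − 30 = 70, R_n = 233.28 kN/bolt. φR_n = 0.75 × (1×224.64 + 4×233.28) = 868.3 kN.
Tension yield (gross): A_g = 227×8 = 1816 mm². φR_n = 0.90 × 345 × 1816 = 563.9 kN.
Block shear: shear path 1×[67+4×100] = 1×467 mm, A_gv = 3736, A_nv = 1×(467 − 4.5×32)×8 = 2584 mm²; tension to near edge: (50 − 0.5×32)×8 = 272 mm². R_n = min(0.6×450×2584, 0.6×345×3736) + 1.0×450×272 = min(697.68, 773.35) + 122.4 = 820.08 kN. φR_n = 0.75 × 820.08 = 615.1 kN.
Governing: min(1007.0, 868.3, 563.9, 615.1) = 563.9 kN → gross-section yield.

563.9 kN (gross-section yield governs)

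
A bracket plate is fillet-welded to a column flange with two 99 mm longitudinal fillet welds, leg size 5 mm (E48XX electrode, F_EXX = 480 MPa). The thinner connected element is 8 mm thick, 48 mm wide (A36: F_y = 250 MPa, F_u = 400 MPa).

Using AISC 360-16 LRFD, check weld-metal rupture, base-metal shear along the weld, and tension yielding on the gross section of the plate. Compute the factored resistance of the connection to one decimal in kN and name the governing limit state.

86.4 kN (gross-section yield governs)

Weld metal: throat = 0.707×5 = 3.535 mm, L = 2×99 = 198 mm. φR_n = 0.75 × 0.6 × 480 × 3.535 × 198 = 151.2 kN.
Base metal shear (8 mm plate): yield φR_n = 1.0×0.6×250×8×198 = 237.6 kN; rupture φR_n = 0.75×0.6×400×8×198 = 285.1 kN; take 237.6 kN (yield).
Tension yield (gross): A_g = 48×8 = 384 mm². φR_n = 0.90 × 250 × 384 = 86.4 kN.
Governing: min(151.2, 237.6, 86.4) = 86.4 kN → gross-section yield.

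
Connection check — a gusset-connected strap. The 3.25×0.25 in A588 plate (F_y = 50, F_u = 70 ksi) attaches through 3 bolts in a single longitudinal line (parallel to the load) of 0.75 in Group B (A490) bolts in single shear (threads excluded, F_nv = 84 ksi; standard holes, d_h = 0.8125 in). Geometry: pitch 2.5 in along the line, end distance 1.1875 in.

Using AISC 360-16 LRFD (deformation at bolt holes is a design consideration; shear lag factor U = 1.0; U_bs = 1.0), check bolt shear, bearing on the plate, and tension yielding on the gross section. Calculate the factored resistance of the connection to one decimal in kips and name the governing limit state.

36.6 kips (gross-section yield governs)

Bolt shear: A_b = π(0.75)²/4 = 0.44179 in². φR_n = 0.75 × 84 × 0.44179 × 3 × 1 = 83.5 kips.
Bearing (0.25 in plate, F_u = 70 ksi): end bolts L_c = 1.1875 − 0.8125/2 = 0.78125, R_n = min(1.2×0.78125×0.25×70, 2.4×0.75×0.25×70) = 16.406 kips/bolt; interior L_c = 2.5 − 0.8125 = 1.6875, R_n = 31.5 kips/bolt. φR_n = 0.75 × (1×16.406 + 2×31.5) = 59.6 kips.
Tension yield (gross): A_g = 3.25×0.25 = 0.8125 in². φR_n = 0.90 × 50 × 0.8125 = 36.6 kips.
Governing: min(83.5, 59.6, 36.6) = 36.6 kips → gross-section yield.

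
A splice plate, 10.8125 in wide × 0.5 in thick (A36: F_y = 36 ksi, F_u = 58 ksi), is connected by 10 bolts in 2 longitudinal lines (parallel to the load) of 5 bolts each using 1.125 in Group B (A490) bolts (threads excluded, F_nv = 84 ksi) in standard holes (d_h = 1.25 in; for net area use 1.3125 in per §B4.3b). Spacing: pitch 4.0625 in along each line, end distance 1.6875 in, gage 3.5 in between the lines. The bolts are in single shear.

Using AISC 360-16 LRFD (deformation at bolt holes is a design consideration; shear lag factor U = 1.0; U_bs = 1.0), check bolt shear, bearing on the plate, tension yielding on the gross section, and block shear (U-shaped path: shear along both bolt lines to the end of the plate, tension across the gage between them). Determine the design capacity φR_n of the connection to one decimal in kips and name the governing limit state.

Bolt shear: A_b = π(1.125)²/4 = 0.99402 in². φR_n = 0.75 × 84 × 0.99402 × 10 × 1 = 626.2 kips.
Bearing (0.5 in plate, F_u = 58 ksi): end bolts L_c = 1.6875 − 1.25/2 = 1.0625, R_n = min(1.2×1.0625×0.5×58, 2.4×1.125×0.5×58) = 36.975 kips/bolt; interior L_c = 4.0625 − 1.25 = 2.8125, R_n = 78.3 kips/bolt. φR_n = 0.75 × (2×36.975 + 8×78.3) = 525.3 kips.
Tension yield (gross): A_g = 10.8125×0.5 = 5.4063 in². φR_n = 0.90 × 36 × 5.4063 = 175.2 kips.
Block shear: shear path 2×[1.6875+4×4.0625] = 2×17.9375 in, A_gv = 17.938, A_nv = 2×(17.9375 − 4.5×1.3125)×0.5 = 12.031 in²; tension across gage: (3.5 − 1×1.3125)×0.5 = 1.0938 in². R_n = min(0.6×58×12.031, 0.6×36×17.938) + 1.0×58×1.0938 = min(418.68, 387.46) + 63.44 = 450.9 kips. φR_n = 0.75 × 450.9 = 338.2 kips.
Governing: min(626.2, 525.3, 175.2, 338.2) = 175.2 kips → gross-section yield.

175.2 kips (gross-section yield governs)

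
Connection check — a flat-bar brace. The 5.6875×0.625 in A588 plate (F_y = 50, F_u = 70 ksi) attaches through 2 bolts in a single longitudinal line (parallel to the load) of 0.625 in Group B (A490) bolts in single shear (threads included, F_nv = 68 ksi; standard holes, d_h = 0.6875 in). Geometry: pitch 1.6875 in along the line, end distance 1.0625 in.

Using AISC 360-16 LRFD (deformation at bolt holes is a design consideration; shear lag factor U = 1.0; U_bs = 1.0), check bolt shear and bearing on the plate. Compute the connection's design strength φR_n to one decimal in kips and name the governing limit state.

Bolt shear: A_b = π(0.625)²/4 = 0.3068 in². φR_n = 0.75 × 68 × 0.3068 × 2 × 1 = 31.3 kips.
Bearing (0.625 in plate, F_u = 70 ksi): end bolts L_c = 1.0625 − 0.6875/2 = 0.71875, R_n = min(1.2×0.71875×0.625×70, 2.4×0.625×0.625×70) = 37.734 kips/bolt; interior L_c = 1.6875 − 0.6875 = 1, R_n = 52.5 kips/bolt. φR_n = 0.75 × (1×37.734 + 1×52.5) = 67.7 kips.
Governing: min(31.3, 67.7) = 31.3 kips → bolt shear.

31.3 kips (bolt shear governs)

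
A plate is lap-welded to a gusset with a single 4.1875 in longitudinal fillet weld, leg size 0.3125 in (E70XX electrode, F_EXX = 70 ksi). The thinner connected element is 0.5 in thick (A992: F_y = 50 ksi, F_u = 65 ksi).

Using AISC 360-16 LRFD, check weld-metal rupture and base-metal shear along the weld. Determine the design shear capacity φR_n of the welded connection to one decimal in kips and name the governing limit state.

29.1 kips (weld metal governs)

Weld metal: throat = 0.707×0.3125 = 0.22094 in, L = 4.1875 in. φR_n = 0.75 × 0.6 × 70 × 0.22094 × 4.1875 = 29.1 kips.
Base metal shear (0.5 in plate): yield φR_n = 1.0×0.6×50×0.5×4.1875 = 62.8 kips; rupture φR_n = 0.75×0.6×65×0.5×4.1875 = 61.2 kips; take 61.2 kips (rupture).
Governing: min(29.1, 61.2) = 29.1 kips → weld metal.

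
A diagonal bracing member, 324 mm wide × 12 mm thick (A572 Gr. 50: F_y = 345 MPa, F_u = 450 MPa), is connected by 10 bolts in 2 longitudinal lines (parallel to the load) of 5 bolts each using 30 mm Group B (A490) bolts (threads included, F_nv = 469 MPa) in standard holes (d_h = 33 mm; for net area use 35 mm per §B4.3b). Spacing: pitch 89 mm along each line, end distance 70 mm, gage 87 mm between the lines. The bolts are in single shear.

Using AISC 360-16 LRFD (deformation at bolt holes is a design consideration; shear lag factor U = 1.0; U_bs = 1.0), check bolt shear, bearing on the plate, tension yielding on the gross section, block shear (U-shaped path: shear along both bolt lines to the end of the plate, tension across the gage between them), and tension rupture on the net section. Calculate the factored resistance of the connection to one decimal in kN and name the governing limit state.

1028.7 kN (net-section rupture governs)

Bolt shear: A_b = π(30)²/4 = 706.86 mm². φR_n = 0.75 × 469 × 706.86 × 10 × 1 = 2486.4 kN.
Bearing (12 mm plate, F_u = 450 MPa): end bolts L_c = 70 − 33/2 = 53.5, R_n = min(1.2×53.5×12×450, 2.4×30×12×450) = 346.68 kN/bolt; interior L_c = 89 − 33 = 56, R_n = 362.88 kN/bolt. φR_n = 0.75 × (2×346.68 + 8×362.88) = 2697.3 kN.
Tension yield (gross): A_g = 324×12 = 3888 mm². φR_n = 0.90 × 345 × 3888 = 1207.2 kN.
Block shear: shear path 2×[70+4×89] = 2×426 mm, A_gv = 10224, A_nv = 2×(426 − 4.5×35)×12 = 6444 mm²; tension across gage: (87 − 1×35)×12 = 624 mm². R_n = min(0.6×450×6444, 0.6×345×10224) + 1.0×450×624 = min(1739.9, 2116.4) + 280.8 = 2020.7 kN. φR_n = 0.75 × 2020.7 = 1515.5 kN.
Tension rupture (net): A_n = (324 − 2×35)×12 = 3048 mm² (U = 1.0, A_e = A_n). φR_n = 0.75 × 450 × 3048 = 1028.7 kN.
Governing: min(2486.4, 2697.3, 1207.2, 1515.5, 1028.7) = 1028.7 kN → net-section rupture.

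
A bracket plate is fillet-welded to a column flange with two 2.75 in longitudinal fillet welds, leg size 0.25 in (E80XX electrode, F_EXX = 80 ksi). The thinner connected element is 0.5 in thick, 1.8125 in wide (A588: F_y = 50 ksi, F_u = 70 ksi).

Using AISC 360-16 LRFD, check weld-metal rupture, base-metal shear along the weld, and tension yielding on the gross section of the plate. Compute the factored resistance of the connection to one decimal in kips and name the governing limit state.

Weld metal: throat = 0.707×0.25 = 0.17675 in, L = 2×2.75 = 5.5 in. φR_n = 0.75 × 0.6 × 80 × 0.17675 × 5.5 = 35.0 kips.
Base metal shear (0.5 in plate): yield φR_n = 1.0×0.6×50×0.5×5.5 = 82.5 kips; rupture φR_n = 0.75×0.6×70×0.5×5.5 = 86.6 kips; take 82.5 kips (yield).
Tension yield (gross): A_g = 1.8125×0.5 = 0.90625 in². φR_n = 0.90 × 50 × 0.90625 = 40.8 kips.
Governing: min(35.0, 82.5, 40.8) = 35.0 kips → weld metal.

35.0 kips (weld metal governs)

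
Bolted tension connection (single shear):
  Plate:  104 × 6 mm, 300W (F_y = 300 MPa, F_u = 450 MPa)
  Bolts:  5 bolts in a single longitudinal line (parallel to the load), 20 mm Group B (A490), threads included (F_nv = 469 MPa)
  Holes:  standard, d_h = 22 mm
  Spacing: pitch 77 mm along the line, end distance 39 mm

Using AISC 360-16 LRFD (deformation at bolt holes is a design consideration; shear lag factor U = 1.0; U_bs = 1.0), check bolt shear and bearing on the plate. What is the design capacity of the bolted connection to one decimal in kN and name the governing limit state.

456.8 kN (bearing governs)

Bolt shear: A_b = π(20)²/4 = 314.16 mm². φR_n = 0.75 × 469 × 314.16 × 5 × 1 = 552.5 kN.
Bearing (6 mm plate, F_u = 450 MPa): end bolts L_c = 39 − 22/2 = 28, R_n = min(1.2×28×6×450, 2.4×20×6×450) = 90.72 kN/bolt; interior L_c = 77 − 22 = 55, R_n = 129.6 kN/bolt. φR_n = 0.75 × (1×90.72 + 4×129.6) = 456.8 kN.
Governing: min(552.5, 456.8) = 456.8 kN → bearing.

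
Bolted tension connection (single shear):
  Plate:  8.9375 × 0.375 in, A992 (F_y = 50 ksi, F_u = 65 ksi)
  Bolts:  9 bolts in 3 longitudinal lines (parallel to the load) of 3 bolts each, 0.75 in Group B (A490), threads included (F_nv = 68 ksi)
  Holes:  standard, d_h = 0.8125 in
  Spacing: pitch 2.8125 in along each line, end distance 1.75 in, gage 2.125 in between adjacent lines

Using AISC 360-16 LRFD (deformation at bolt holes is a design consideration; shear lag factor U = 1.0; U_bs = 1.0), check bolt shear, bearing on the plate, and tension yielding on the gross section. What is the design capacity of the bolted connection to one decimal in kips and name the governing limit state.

150.8 kips (gross-section yield governs)

Bolt shear: A_b = π(0.75)²/4 = 0.44179 in². φR_n = 0.75 × 68 × 0.44179 × 9 × 1 = 202.8 kips.
Bearing (0.375 in plate, F_u = 65 ksi): end bolts L_c = 1.75 − 0.8125/2 = 1.34375, R_n = min(1.2×1.34375×0.375×65, 2.4×0.75×0.375×65) = 39.305 kips/bolt; interior L_c = 2.8125 − 0.8125 = 2, R_n = 43.875 kips/bolt. φR_n = 0.75 × (3×39.305 + 6×43.875) = 285.9 kips.
Tension yield (gross): A_g = 8.9375×0.375 = 3.3516 in². φR_n = 0.90 × 50 × 3.3516 = 150.8 kips.
Governing: min(202.8, 285.9, 150.8) = 150.8 kips → gross-section yield.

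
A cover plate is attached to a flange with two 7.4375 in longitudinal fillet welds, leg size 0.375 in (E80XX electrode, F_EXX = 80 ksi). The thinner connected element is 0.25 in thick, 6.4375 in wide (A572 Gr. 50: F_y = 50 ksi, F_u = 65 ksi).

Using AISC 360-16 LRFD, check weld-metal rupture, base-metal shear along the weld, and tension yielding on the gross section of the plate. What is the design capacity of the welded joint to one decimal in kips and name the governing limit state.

72.4 kips (gross-section yield governs)

Weld metal: throat = 0.707×0.375 = 0.26513 in, L = 2×7.4375 = 14.875 in. φR_n = 0.75 × 0.6 × 80 × 0.26513 × 14.875 = 142.0 kips.
Base metal shear (0.25 in plate): yield φR_n = 1.0×0.6×50×0.25×14.875 = 111.6 kips; rupture φR_n = 0.75×0.6×65×0.25×14.875 = 108.8 kips; take 108.8 kips (rupture).
Tension yield (gross): A_g = 6.4375×0.25 = 1.6094 in². φR_n = 0.90 × 50 × 1.6094 = 72.4 kips.
Governing: min(142.0, 108.8, 72.4) = 72.4 kips → gross-section yield.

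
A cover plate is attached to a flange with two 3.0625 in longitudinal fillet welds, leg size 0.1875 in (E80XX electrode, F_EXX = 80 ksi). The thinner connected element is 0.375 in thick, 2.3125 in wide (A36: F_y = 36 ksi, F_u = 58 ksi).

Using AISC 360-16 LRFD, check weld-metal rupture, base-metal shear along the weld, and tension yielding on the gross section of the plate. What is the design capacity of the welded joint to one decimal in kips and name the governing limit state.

28.1 kips (gross-section yield governs)

Weld metal: throat = 0.707×0.1875 = 0.13256 in, L = 2×3.0625 = 6.125 in. φR_n = 0.75 × 0.6 × 80 × 0.13256 × 6.125 = 29.2 kips.
Base metal shear (0.375 in plate): yield φR_n = 1.0×0.6×36×0.375×6.125 = 49.6 kips; rupture φR_n = 0.75×0.6×58×0.375×6.125 = 59.9 kips; take 49.6 kips (yield).
Tension yield (gross): A_g = 2.3125×0.375 = 0.86719 in². φR_n = 0.90 × 36 × 0.86719 = 28.1 kips.
Governing: min(29.2, 49.6, 28.1) = 28.1 kips → gross-section yield.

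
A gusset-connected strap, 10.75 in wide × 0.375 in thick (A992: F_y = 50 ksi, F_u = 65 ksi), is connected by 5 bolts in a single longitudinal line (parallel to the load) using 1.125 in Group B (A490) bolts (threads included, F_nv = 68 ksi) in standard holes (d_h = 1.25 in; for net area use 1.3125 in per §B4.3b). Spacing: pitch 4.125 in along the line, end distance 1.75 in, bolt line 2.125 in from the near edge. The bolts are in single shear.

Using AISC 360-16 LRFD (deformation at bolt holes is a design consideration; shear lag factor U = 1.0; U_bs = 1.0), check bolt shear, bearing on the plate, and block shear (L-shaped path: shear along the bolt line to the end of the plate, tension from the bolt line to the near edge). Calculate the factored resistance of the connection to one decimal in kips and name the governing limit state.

162.2 kips (block shear governs)

Bolt shear: A_b = π(1.125)²/4 = 0.99402 in². φR_n = 0.75 × 68 × 0.99402 × 5 × 1 = 253.5 kips.
Bearing (0.375 in plate, F_u = 65 ksi): end bolts L_c = 1.75 − 1.25/2 = 1.125, R_n = min(1.2×1.125×0.375×65, 2.4×1.125×0.375×65) = 32.906 kips/bolt; interior L_c = 4.125 − 1.25 = 2.875, R_n = 65.813 kips/bolt. φR_n = 0.75 × (1×32.906 + 4×65.813) = 222.1 kips.
Block shear: shear path 1×[1.75+4×4.125] = 1×18.25 in, A_gv = 6.8438, A_nv = 1×(18.25 − 4.5×1.3125)×0.375 = 4.6289 in²; tension to near edge: (2.125 − 0.5×1.3125)×0.375 = 0.55078 in². R_n = min(0.6×65×4.6289, 0.6×50×6.8438) + 1.0×65×0.55078 = min(180.53, 205.31) + 35.801 = 216.33 kips. φR_n = 0.75 × 216.33 = 162.2 kips.
Governing: min(253.5, 222.1, 162.2) = 162.2 kips → block shear.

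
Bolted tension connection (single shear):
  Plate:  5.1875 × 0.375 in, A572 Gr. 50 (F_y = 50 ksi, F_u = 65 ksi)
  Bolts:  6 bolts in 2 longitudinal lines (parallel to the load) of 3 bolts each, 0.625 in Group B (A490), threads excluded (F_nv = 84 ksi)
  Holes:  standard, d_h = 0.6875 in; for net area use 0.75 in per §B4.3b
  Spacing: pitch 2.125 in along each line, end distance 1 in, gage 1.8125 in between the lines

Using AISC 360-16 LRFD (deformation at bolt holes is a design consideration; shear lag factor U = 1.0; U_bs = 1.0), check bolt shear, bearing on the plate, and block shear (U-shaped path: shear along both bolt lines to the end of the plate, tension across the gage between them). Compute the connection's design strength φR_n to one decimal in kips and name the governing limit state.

Bolt shear: A_b = π(0.625)²/4 = 0.3068 in². φR_n = 0.75 × 84 × 0.3068 × 6 × 1 = 116.0 kips.
Bearing (0.375 in plate, F_u = 65 ksi): end bolts L_c = 1 − 0.6875/2 = 0.65625, R_n = min(1.2×0.65625×0.375×65, 2.4×0.625×0.375×65) = 19.195 kips/bolt; interior L_c = 2.125 − 0.6875 = 1.4375, R_n = 36.563 kips/bolt. φR_n = 0.75 × (2×19.195 + 4×36.563) = 138.5 kips.
Block shear: shear path 2×[1+2×2.125] = 2×5.25 in, A_gv = 3.9375, A_nv = 2×(5.25 − 2.5×0.75)×0.375 = 2.5313 in²; tension across gage: (1.8125 − 1×0.75)×0.375 = 0.39844 in². R_n = min(0.6×65×2.5313, 0.6×50×3.9375) + 1.0×65×0.39844 = min(98.721, 118.13) + 25.899 = 124.62 kips. φR_n = 0.75 × 124.62 = 93.5 kips.
Governing: min(116.0, 138.5, 93.5) = 93.5 kips → block shear.

93.5 kips (block shear governs)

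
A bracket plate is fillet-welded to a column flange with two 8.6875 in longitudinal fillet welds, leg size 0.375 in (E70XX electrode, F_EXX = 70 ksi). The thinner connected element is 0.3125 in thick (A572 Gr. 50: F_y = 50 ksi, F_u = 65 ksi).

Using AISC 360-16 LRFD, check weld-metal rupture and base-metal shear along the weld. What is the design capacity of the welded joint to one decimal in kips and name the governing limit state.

145.1 kips (weld metal governs)

Weld metal: throat = 0.707×0.375 = 0.26513 in, L = 2×8.6875 = 17.375 in. φR_n = 0.75 × 0.6 × 70 × 0.26513 × 17.375 = 145.1 kips.
Base metal shear (0.3125 in plate): yield φR_n = 1.0×0.6×50×0.3125×17.375 = 162.9 kips; rupture φR_n = 0.75×0.6×65×0.3125×17.375 = 158.8 kips; take 158.8 kips (rupture).
Governing: min(145.1, 158.8) = 145.1 kips → weld metal.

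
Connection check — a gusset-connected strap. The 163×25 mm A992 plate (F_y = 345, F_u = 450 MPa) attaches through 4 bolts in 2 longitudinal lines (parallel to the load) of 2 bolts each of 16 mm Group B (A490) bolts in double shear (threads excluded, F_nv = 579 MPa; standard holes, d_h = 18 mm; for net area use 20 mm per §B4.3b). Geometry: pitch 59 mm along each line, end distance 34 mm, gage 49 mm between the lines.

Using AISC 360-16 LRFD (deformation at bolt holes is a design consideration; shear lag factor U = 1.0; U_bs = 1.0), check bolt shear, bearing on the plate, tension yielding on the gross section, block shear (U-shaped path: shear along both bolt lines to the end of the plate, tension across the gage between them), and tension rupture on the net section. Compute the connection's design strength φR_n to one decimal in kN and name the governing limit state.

Bolt shear: A_b = π(16)²/4 = 201.06 mm². φR_n = 0.75 × 579 × 201.06 × 4 × 2 = 698.5 kN.
Bearing (25 mm plate, F_u = 450 MPa): end bolts L_c = 34 − 18/2 = 25, R_n = min(1.2×25×25×450, 2.4×16×25×450) = 337.5 kN/bolt; interior L_c = 59 − 18 = 41, R_n = 432 kN/bolt. φR_n = 0.75 × (2×337.5 + 2×432) = 1154.3 kN.
Tension yield (gross): A_g = 163×25 = 4075 mm². φR_n = 0.90 × 345 × 4075 = 1265.3 kN.
Block shear: shear path 2×[34+1×59] = 2×93 mm, A_gv = 4650, A_nv = 2×(93 − 1.5×20)×25 = 3150 mm²; tension across gage: (49 − 1×20)×25 = 725 mm². R_n = min(0.6×450×3150, 0.6×345×4650) + 1.0×450×725 = min(850.5, 962.55) + 326.25 = 1176.8 kN. φR_n = 0.75 × 1176.8 = 882.6 kN.
Tension rupture (net): A_n = (163 − 2×20)×25 = 3075 mm² (U = 1.0, A_e = A_n). φR_n = 0.75 × 450 × 3075 = 1037.8 kN.
Governing: min(698.5, 1154.3, 1265.3, 882.6, 1037.8) = 698.5 kN → bolt shear.

698.5 kN (bolt shear governs)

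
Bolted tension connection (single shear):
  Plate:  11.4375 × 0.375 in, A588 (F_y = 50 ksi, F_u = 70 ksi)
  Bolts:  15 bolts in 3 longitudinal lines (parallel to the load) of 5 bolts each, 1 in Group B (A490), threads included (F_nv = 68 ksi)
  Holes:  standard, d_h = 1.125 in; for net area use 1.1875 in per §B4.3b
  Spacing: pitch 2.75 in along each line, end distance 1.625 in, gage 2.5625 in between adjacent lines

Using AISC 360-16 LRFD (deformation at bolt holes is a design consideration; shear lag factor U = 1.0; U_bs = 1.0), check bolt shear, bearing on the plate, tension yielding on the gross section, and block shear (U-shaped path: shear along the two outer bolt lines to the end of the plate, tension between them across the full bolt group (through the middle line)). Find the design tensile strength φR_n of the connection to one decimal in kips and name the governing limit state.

193.0 kips (gross-section yield governs)

Bolt shear: A_b = π(1)²/4 = 0.7854 in². φR_n = 0.75 × 68 × 0.7854 × 15 × 1 = 600.8 kips.
Bearing (0.375 in plate, F_u = 70 ksi): end bolts L_c = 1.625 − 1.125/2 = 1.0625, R_n = min(1.2×1.0625×0.375×70, 2.4×1×0.375×70) = 33.469 kips/bolt; interior L_c = 2.75 − 1.125 = 1.625, R_n = 51.188 kips/bolt. φR_n = 0.75 × (3×33.469 + 12×51.188) = 536.0 kips.
Tension yield (gross): A_g = 11.4375×0.375 = 4.2891 in². φR_n = 0.90 × 50 × 4.2891 = 193.0 kips.
Block shear: shear path 2×[1.625+4×2.75] = 2×12.625 in, A_gv = 9.4688, A_nv = 2×(12.625 − 4.5×1.1875)×0.375 = 5.4609 in²; tension across gage: (5.125 − 2×1.1875)×0.375 = 1.0313 in². R_n = min(0.6×70×5.4609, 0.6×50×9.4688) + 1.0×70×1.0313 = min(229.36, 284.06) + 72.191 = 301.55 kips. φR_n = 0.75 × 301.55 = 226.2 kips.
Governing: min(600.8, 536.0, 193.0, 226.2) = 193.0 kips → gross-section yield.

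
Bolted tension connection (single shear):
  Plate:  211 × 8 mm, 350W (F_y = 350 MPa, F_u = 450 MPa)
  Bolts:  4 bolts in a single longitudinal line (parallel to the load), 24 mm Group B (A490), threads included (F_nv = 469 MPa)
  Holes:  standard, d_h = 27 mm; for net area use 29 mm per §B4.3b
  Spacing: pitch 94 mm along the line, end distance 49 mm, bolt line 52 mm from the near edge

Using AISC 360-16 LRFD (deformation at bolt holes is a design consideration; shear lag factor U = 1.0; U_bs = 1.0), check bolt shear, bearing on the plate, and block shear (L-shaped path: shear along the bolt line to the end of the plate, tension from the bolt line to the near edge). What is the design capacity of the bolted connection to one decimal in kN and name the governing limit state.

473.0 kN (block shear governs)

Bolt shear: A_b = π(24)²/4 = 452.39 mm². φR_n = 0.75 × 469 × 452.39 × 4 × 1 = 636.5 kN.
Bearing (8 mm plate, F_u = 450 MPa): end bolts L_c = 49 − 27/2 = 35.5, R_n = min(1.2×35.5×8×450, 2.4×24×8×450) = 153.36 kN/bolt; interior L_c = 94 − 27 = 67, R_n = 207.36 kN/bolt. φR_n = 0.75 × (1×153.36 + 3×207.36) = 581.6 kN.
Block shear: shear path 1×[49+3×94] = 1×331 mm, A_gv = 2648, A_nv = 1×(331 − 3.5×29)×8 = 1836 mm²; tension to near edge: (52 − 0.5×29)×8 = 300 mm². R_n = min(0.6×450×1836, 0.6×350×2648) + 1.0×450×300 = min(495.72, 556.08) + 135 = 630.72 kN. φR_n = 0.75 × 630.72 = 473.0 kN.
Governing: min(636.5, 581.6, 473.0) = 473.0 kN → block shear.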